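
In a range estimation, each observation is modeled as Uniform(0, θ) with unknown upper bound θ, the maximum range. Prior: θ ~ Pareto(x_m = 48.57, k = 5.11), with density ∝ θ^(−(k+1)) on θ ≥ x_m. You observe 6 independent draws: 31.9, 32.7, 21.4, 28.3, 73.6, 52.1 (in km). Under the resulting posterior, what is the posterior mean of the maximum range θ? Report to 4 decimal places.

80.8799

A Pareto(scale x_m, shape k) prior on the upper bound θ of Uniform(0, θ) is conjugate: posterior is Pareto(max(x_m, max xᵢ), k + n).
Sample maximum = 73.6; prior scale x_m = 48.57 → posterior scale = max = 73.60.
Posterior shape = 5.11 + 6 = 11.11.
E[θ|data] = k·x_m/(k−1) = 11.11·73.60/10.11 = 80.8799.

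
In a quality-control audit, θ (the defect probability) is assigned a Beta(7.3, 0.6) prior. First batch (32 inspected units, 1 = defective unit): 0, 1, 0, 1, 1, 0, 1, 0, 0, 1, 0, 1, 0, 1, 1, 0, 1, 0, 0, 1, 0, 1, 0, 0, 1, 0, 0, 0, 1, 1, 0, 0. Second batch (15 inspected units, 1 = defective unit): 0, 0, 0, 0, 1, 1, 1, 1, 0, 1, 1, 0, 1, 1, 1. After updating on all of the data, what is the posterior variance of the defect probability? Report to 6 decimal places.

0.004424

The Beta prior is conjugate to a Binomial/Bernoulli likelihood; the update adds successes to α and failures to β.
After batch 1: Beta(7.3+14, 0.6+18) = Beta(21.3, 18.6).
After batch 2: Beta(21.3+9, 18.6+6) = Beta(30.3, 24.6).
Var = αβ/((α+β)²(α+β+1)) = 30.3·24.6/(54.9²·55.9) = 0.004424.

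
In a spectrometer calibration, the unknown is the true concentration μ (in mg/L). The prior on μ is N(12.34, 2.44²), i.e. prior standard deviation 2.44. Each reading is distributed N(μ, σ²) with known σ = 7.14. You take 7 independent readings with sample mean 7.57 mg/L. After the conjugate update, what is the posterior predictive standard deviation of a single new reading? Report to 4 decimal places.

7.3658

For Normal data with known variance σ², a Normal(μ₀, σ₀²) prior on μ is conjugate. Posterior precision = 1/σ₀² + n/σ²; posterior mean is the precision-weighted average of μ₀ and x̄.
σ₀² = 2.44² = 5.9536, σ² = 7.14² = 50.9796; σ² + n·σ₀² = 50.9796 + 7·5.9536 = 92.6548.
Posterior precision = 1/σ₀² + n/σ² = 1/5.9536 + 7/50.9796 = (σ² + n·σ₀²)/(σ₀²σ²) = 92.6548/(5.9536·50.9796); posterior variance σₙ² = σ₀²σ²/(σ² + n·σ₀²) = 5.9536·50.9796/92.6548 = 3.275730.
Predictive variance for one new observation = σₙ² + σ² = 5.9536·50.9796/92.6548 + 50.9796 = σ²·(σ₀² + 92.6548)/92.6548 = 50.9796·98.6084/92.6548 = 54.255330; SD = √(50.9796·98.6084/92.6548) = 7.3658.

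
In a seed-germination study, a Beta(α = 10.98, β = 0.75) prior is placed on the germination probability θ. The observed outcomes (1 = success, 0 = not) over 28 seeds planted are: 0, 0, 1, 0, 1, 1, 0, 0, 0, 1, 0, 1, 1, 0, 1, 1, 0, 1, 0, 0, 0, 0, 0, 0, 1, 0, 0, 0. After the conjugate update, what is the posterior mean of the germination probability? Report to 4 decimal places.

The Beta prior is conjugate to a Binomial/Bernoulli likelihood; the update adds successes to α and failures to β.
Posterior: Beta(α+k, β+n−k) = Beta(10.98+10, 0.75+18) = Beta(20.98, 18.75).
Posterior mean = α/(α+β) = 20.98/39.73 = 0.5281.

0.5281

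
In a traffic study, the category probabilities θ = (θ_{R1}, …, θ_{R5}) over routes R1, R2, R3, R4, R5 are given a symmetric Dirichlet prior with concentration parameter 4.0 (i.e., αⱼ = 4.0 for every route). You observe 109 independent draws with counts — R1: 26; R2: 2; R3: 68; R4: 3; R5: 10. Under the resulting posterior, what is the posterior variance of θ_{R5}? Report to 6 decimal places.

The Dirichlet prior is conjugate to the Multinomial likelihood: each posterior αⱼ = prior αⱼ + observed count nⱼ.
Posterior concentration: (30.0, 6.0, 72.0, 7.0, 14.0), total = 129.0.
Var[θ_j] = α_j(Σα−α_j)/((Σα)²(Σα+1)) = 14.0·115.0/(129.0²·130.0) = 0.000744.

0.000744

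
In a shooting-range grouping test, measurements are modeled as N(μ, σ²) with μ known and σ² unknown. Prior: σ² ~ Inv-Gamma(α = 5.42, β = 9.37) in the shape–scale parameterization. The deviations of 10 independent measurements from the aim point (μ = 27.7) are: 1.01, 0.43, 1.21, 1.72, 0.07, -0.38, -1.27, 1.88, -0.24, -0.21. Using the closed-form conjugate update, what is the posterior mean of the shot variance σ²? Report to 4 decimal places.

With known mean μ and an Inverse-Gamma(α, β) prior on σ², the Normal likelihood is conjugate: posterior is Inv-Gamma(α + n/2, β + Σ(xᵢ−μ)²/2).
Σ(xᵢ−μ)² = (1.01)² + (0.43)² + (1.21)² + (1.72)² + (0.07)² + (-0.38)² + (-1.27)² + (1.88)² + (-0.24)² + (-0.21)² = 11.0258.
Posterior: Inv-Gamma(5.42 + 10/2, 9.37 + 11.0258/2) = Inv-Gamma(10.42, 14.88290).
E[σ²|data] = β/(α−1) = 14.88290/9.42 = 1.5799.

1.5799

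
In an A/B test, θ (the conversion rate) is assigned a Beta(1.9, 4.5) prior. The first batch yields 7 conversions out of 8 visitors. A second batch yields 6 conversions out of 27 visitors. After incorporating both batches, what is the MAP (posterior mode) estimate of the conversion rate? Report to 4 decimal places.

The Beta prior is conjugate to a Binomial/Bernoulli likelihood; the update adds successes to α and failures to β.
After batch 1: Beta(1.9+7, 4.5+1) = Beta(8.9, 5.5).
After batch 2: Beta(8.9+6, 5.5+21) = Beta(14.9, 26.5).
Mode of Beta(a,b) for a,b>1 is (a−1)/(a+b−2) = 13.9/39.4 = 0.3528.

0.3528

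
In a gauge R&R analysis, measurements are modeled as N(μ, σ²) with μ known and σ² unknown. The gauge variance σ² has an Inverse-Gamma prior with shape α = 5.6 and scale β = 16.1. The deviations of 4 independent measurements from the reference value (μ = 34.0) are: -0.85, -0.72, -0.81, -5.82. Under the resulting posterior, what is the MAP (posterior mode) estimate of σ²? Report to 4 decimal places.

With known mean μ and an Inverse-Gamma(α, β) prior on σ², the Normal likelihood is conjugate: posterior is Inv-Gamma(α + n/2, β + Σ(xᵢ−μ)²/2).
Σ(xᵢ−μ)² = (-0.85)² + (-0.72)² + (-0.81)² + (-5.82)² = 35.7694.
Posterior: Inv-Gamma(5.6 + 4/2, 16.1 + 35.7694/2) = Inv-Gamma(7.60, 33.98470).
Mode = β/(α+1) = 33.98470/8.60 = 3.9517.

3.9517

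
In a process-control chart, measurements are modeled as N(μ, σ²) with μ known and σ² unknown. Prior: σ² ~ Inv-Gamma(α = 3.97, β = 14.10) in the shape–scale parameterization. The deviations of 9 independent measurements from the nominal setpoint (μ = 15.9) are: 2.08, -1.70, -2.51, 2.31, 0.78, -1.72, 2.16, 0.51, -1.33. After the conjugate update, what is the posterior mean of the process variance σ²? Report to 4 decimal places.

3.8363

With known mean μ and an Inverse-Gamma(α, β) prior on σ², the Normal likelihood is conjugate: posterior is Inv-Gamma(α + n/2, β + Σ(xᵢ−μ)²/2).
Σ(xᵢ−μ)² = (2.08)² + (-1.70)² + (-2.51)² + (2.31)² + (0.78)² + (-1.72)² + (2.16)² + (0.51)² + (-1.33)² = 29.1140.
Posterior: Inv-Gamma(3.97 + 9/2, 14.10 + 29.1140/2) = Inv-Gamma(8.47, 28.65700).
E[σ²|data] = β/(α−1) = 28.65700/7.47 = 3.8363.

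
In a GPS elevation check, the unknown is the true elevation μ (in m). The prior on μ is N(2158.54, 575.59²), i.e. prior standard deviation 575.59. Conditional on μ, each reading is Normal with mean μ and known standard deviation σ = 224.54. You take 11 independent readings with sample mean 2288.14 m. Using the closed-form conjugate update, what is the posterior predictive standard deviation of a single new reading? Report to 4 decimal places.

For Normal data with known variance σ², a Normal(μ₀, σ₀²) prior on μ is conjugate. Posterior precision = 1/σ₀² + n/σ²; posterior mean is the precision-weighted average of μ₀ and x̄.
σ₀² = 575.59² = 331303.8481, σ² = 224.54² = 50418.2116; σ² + n·σ₀² = 50418.2116 + 11·331303.8481 = 3694760.5407.
Posterior precision = 1/σ₀² + n/σ² = 1/331303.8481 + 11/50418.2116 = (σ² + n·σ₀²)/(σ₀²σ²) = 3694760.5407/(331303.8481·50418.2116); posterior variance σₙ² = σ₀²σ²/(σ² + n·σ₀²) = 331303.8481·50418.2116/3694760.5407 = 4520.928307.
Predictive variance for one new observation = σₙ² + σ² = 331303.8481·50418.2116/3694760.5407 + 50418.2116 = σ²·(σ₀² + 3694760.5407)/3694760.5407 = 50418.2116·4026064.3888/3694760.5407 = 54939.139907; SD = √(50418.2116·4026064.3888/3694760.5407) = 234.3910.

234.3910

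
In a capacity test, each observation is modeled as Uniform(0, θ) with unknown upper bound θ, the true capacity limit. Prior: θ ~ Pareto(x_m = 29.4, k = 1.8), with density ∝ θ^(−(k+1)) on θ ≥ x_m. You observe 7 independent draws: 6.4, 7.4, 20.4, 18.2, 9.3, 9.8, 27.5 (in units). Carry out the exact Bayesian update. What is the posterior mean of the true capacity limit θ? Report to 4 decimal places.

A Pareto(scale x_m, shape k) prior on the upper bound θ of Uniform(0, θ) is conjugate: posterior is Pareto(max(x_m, max xᵢ), k + n).
Sample maximum = 27.5; prior scale x_m = 29.4 → posterior scale = max = 29.4.
Posterior shape = 1.8 + 7 = 8.8.
E[θ|data] = k·x_m/(k−1) = 8.8·29.4/7.8 = 33.1692.

33.1692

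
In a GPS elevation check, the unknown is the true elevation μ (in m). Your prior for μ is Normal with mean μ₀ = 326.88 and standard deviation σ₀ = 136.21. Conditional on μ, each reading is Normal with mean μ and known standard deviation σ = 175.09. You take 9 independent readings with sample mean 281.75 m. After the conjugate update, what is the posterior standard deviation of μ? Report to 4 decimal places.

53.6461

For Normal data with known variance σ², a Normal(μ₀, σ₀²) prior on μ is conjugate. Posterior precision = 1/σ₀² + n/σ²; posterior mean is the precision-weighted average of μ₀ and x̄.
σ₀² = 136.21² = 18553.1641, σ² = 175.09² = 30656.5081; σ² + n·σ₀² = 30656.5081 + 9·18553.1641 = 197634.985.
Posterior precision = 1/σ₀² + n/σ² = 1/18553.1641 + 9/30656.5081 = (σ² + n·σ₀²)/(σ₀²σ²) = 197634.985/(18553.1641·30656.5081); posterior variance σₙ² = σ₀²σ²/(σ² + n·σ₀²) = 18553.1641·30656.5081/197634.985 = 2877.907601.
Posterior SD = √σₙ² = √(18553.1641·30656.5081/197634.985) = 53.6461.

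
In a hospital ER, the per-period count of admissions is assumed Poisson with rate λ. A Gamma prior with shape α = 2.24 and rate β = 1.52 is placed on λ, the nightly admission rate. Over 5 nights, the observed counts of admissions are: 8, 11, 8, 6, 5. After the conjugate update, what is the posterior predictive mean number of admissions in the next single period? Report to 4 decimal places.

6.1718

With a Gamma(shape α, rate β) prior, the Poisson likelihood is conjugate: the posterior is Gamma(α + ΣXᵢ, β + n).
Sum of counts S = 38 over n = 5 nights.
Posterior: Gamma(α+S, β+n) = Gamma(2.24+38, 1.52+5) = Gamma(40.24, 6.52).
The predictive distribution for one future period is NegBinom with mean α/β = 6.1718.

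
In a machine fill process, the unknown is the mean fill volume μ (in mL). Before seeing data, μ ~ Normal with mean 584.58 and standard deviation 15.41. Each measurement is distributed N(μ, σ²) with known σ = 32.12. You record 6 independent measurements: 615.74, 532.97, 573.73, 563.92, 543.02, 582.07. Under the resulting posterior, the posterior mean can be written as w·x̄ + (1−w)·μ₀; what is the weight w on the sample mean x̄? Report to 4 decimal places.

0.5800

For Normal data with known variance σ², a Normal(μ₀, σ₀²) prior on μ is conjugate. Posterior precision = 1/σ₀² + n/σ²; posterior mean is the precision-weighted average of μ₀ and x̄.
σ₀² = 15.41² = 237.4681, σ² = 32.12² = 1031.6944. Prior precision 1/σ₀² = 1/237.4681; data precision n/σ² = 6/1031.6944.
w = (n/σ²)/(1/σ₀² + n/σ²) = n·σ₀²/(σ² + n·σ₀²) = 6·237.4681/(1031.6944 + 6·237.4681) = 1424.8086/2456.503 = 0.5800.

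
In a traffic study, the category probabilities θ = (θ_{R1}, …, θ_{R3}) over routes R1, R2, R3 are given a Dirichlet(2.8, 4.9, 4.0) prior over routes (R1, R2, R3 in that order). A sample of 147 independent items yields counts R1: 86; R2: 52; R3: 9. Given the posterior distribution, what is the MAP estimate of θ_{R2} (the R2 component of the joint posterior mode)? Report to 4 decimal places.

0.3590

The Dirichlet prior is conjugate to the Multinomial likelihood: each posterior αⱼ = prior αⱼ + observed count nⱼ.
Posterior concentration: (88.8, 56.9, 13.0), total = 158.7.
Joint mode component: (α_{R2}−1)/(Σα−K) = 55.9/155.7 = 0.3590.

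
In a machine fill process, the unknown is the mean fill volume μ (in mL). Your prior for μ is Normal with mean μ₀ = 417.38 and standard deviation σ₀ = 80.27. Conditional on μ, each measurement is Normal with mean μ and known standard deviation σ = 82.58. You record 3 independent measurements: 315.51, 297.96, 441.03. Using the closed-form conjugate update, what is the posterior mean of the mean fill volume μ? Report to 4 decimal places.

368.6808

For Normal data with known variance σ², a Normal(μ₀, σ₀²) prior on μ is conjugate. Posterior precision = 1/σ₀² + n/σ²; posterior mean is the precision-weighted average of μ₀ and x̄.
Σxᵢ = 315.51 + 297.96 + 441.03 = 1054.5, so n·x̄ = 1054.5.
σ₀² = 80.27² = 6443.2729, σ² = 82.58² = 6819.4564; σ² + n·σ₀² = 6819.4564 + 3·6443.2729 = 26149.2751.
Posterior mean = (μ₀/σ₀² + n·x̄/σ²)/(1/σ₀² + n/σ²) = (σ²·μ₀ + σ₀²·n·x̄)/(σ² + n·σ₀²) = (6819.4564·417.38 + 6443.2729·1054.5)/26149.2751 = 9640735.985282/26149.2751 = 368.6808.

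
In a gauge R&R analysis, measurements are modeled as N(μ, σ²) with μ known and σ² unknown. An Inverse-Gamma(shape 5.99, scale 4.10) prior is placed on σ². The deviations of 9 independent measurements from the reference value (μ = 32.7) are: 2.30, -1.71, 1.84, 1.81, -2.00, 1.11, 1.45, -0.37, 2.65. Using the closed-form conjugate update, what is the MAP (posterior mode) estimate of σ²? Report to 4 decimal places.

With known mean μ and an Inverse-Gamma(α, β) prior on σ², the Normal likelihood is conjugate: posterior is Inv-Gamma(α + n/2, β + Σ(xᵢ−μ)²/2).
Σ(xᵢ−μ)² = (2.30)² + (-1.71)² + (1.84)² + (1.81)² + (-2.00)² + (1.11)² + (1.45)² + (-0.37)² + (2.65)² = 29.3698.
Posterior: Inv-Gamma(5.99 + 9/2, 4.10 + 29.3698/2) = Inv-Gamma(10.49, 18.78490).
Mode = β/(α+1) = 18.78490/11.49 = 1.6349.

1.6349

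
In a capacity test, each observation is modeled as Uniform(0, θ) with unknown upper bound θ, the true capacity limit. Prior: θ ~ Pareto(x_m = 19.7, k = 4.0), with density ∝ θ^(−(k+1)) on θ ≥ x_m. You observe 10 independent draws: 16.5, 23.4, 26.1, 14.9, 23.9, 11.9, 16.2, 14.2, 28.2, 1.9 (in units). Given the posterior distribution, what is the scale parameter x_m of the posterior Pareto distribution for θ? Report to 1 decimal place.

28.2

A Pareto(scale x_m, shape k) prior on the upper bound θ of Uniform(0, θ) is conjugate: posterior is Pareto(max(x_m, max xᵢ), k + n).
Sample maximum = 28.2; prior scale x_m = 19.7 → posterior scale = max = 28.2.
Posterior shape = 4.0 + 10 = 14.0.
Posterior scale x_m = 28.2.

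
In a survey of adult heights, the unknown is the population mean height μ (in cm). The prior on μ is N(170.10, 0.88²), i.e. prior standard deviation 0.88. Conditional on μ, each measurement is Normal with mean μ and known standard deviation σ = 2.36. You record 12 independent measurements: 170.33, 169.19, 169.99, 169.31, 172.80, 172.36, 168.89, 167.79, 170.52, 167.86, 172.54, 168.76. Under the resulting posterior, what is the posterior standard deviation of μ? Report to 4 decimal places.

For Normal data with known variance σ², a Normal(μ₀, σ₀²) prior on μ is conjugate. Posterior precision = 1/σ₀² + n/σ²; posterior mean is the precision-weighted average of μ₀ and x̄.
σ₀² = 0.88² = 0.7744, σ² = 2.36² = 5.5696; σ² + n·σ₀² = 5.5696 + 12·0.7744 = 14.8624.
Posterior precision = 1/σ₀² + n/σ² = 1/0.7744 + 12/5.5696 = (σ² + n·σ₀²)/(σ₀²σ²) = 14.8624/(0.7744·5.5696); posterior variance σₙ² = σ₀²σ²/(σ² + n·σ₀²) = 0.7744·5.5696/14.8624 = 0.290202.
Posterior SD = √σₙ² = √(0.7744·5.5696/14.8624) = 0.5387.

0.5387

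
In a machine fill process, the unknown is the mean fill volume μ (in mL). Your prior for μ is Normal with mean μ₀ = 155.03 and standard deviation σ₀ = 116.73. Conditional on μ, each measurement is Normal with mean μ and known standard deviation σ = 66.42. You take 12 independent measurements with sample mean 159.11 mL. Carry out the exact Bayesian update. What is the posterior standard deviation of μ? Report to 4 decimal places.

18.9203

For Normal data with known variance σ², a Normal(μ₀, σ₀²) prior on μ is conjugate. Posterior precision = 1/σ₀² + n/σ²; posterior mean is the precision-weighted average of μ₀ and x̄.
σ₀² = 116.73² = 13625.8929, σ² = 66.42² = 4411.6164; σ² + n·σ₀² = 4411.6164 + 12·13625.8929 = 167922.3312.
Posterior precision = 1/σ₀² + n/σ² = 1/13625.8929 + 12/4411.6164 = (σ² + n·σ₀²)/(σ₀²σ²) = 167922.3312/(13625.8929·4411.6164); posterior variance σₙ² = σ₀²σ²/(σ² + n·σ₀²) = 13625.8929·4411.6164/167922.3312 = 357.976287.
Posterior SD = √σₙ² = √(13625.8929·4411.6164/167922.3312) = 18.9203.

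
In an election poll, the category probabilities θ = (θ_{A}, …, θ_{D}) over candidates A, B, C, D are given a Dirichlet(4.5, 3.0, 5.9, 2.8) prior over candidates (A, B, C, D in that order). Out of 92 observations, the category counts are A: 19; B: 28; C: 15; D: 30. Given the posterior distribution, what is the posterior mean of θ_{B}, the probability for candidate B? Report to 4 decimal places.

0.2865

The Dirichlet prior is conjugate to the Multinomial likelihood: each posterior αⱼ = prior αⱼ + observed count nⱼ.
Posterior concentration: (23.5, 31.0, 20.9, 32.8), total = 108.2.
E[θ_{B}|data] = α_{B}/Σα = 31.0/108.2 = 0.2865.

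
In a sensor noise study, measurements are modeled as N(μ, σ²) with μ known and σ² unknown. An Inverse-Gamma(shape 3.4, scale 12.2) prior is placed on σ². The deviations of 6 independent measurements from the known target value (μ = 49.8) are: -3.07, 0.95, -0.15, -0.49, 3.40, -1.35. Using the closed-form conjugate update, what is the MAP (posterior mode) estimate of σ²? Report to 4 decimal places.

With known mean μ and an Inverse-Gamma(α, β) prior on σ², the Normal likelihood is conjugate: posterior is Inv-Gamma(α + n/2, β + Σ(xᵢ−μ)²/2).
Σ(xᵢ−μ)² = (-3.07)² + (0.95)² + (-0.15)² + (-0.49)² + (3.40)² + (-1.35)² = 23.9725.
Posterior: Inv-Gamma(3.4 + 6/2, 12.2 + 23.9725/2) = Inv-Gamma(6.40, 24.18625).
Mode = β/(α+1) = 24.18625/7.40 = 3.2684.

3.2684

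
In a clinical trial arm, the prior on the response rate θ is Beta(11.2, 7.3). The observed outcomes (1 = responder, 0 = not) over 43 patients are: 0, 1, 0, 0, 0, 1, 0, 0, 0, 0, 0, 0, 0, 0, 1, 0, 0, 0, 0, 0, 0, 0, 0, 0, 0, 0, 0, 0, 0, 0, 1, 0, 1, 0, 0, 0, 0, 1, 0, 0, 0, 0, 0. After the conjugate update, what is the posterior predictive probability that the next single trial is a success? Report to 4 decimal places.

The Beta prior is conjugate to a Binomial/Bernoulli likelihood; the update adds successes to α and failures to β.
Posterior: Beta(α+k, β+n−k) = Beta(11.2+6, 7.3+37) = Beta(17.2, 44.3).
For a single future Bernoulli trial, P(success | data) = α/(α+β) = 0.2797.

0.2797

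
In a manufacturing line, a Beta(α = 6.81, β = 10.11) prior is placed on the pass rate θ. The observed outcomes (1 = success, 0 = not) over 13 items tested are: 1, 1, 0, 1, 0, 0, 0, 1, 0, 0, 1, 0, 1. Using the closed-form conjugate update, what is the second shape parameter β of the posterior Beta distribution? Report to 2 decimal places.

The Beta prior is conjugate to a Binomial/Bernoulli likelihood; the update adds successes to α and failures to β.
Posterior: Beta(α+k, β+n−k) = Beta(6.81+6, 10.11+7) = Beta(12.81, 17.11).
Posterior β = 17.11.

17.11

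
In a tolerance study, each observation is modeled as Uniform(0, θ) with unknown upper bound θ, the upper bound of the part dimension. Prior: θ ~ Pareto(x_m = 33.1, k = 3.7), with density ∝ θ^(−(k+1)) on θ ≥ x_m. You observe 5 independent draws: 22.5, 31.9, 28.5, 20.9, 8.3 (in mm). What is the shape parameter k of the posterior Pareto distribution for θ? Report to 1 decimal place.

A Pareto(scale x_m, shape k) prior on the upper bound θ of Uniform(0, θ) is conjugate: posterior is Pareto(max(x_m, max xᵢ), k + n).
Sample maximum = 31.9; prior scale x_m = 33.1 → posterior scale = max = 33.1.
Posterior shape = 3.7 + 5 = 8.7.
Posterior shape k = 8.7.

8.7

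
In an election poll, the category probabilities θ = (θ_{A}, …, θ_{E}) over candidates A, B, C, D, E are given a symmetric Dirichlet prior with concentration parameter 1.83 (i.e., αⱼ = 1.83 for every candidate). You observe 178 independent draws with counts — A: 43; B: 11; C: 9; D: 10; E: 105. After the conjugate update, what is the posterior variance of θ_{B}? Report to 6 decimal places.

The Dirichlet prior is conjugate to the Multinomial likelihood: each posterior αⱼ = prior αⱼ + observed count nⱼ.
Posterior concentration: (44.83, 12.83, 10.83, 11.83, 106.83), total = 187.15.
Var[θ_j] = α_j(Σα−α_j)/((Σα)²(Σα+1)) = 12.83·174.32/(187.15²·188.15) = 0.000339.

0.000339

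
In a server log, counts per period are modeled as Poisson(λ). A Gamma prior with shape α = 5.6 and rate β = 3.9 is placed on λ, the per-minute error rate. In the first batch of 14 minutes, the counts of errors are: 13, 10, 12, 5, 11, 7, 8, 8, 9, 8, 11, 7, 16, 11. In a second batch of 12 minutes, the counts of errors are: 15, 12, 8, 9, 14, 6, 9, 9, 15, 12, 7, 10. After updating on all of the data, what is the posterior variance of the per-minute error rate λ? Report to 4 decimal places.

0.2993

With a Gamma(shape α, rate β) prior, the Poisson likelihood is conjugate: the posterior is Gamma(α + ΣXᵢ, β + n).
Batch 1: sum of counts S = 136 over n = 14 minutes.
After batch 1: Gamma(α+S, β+n) = Gamma(5.6+136, 3.9+14) = Gamma(141.6, 17.9).
Batch 2: sum of counts S = 126 over n = 12 minutes.
After batch 2: Gamma(α+S, β+n) = Gamma(141.6+126, 17.9+12) = Gamma(267.6, 29.9).
Var = α/β² = 267.6/29.9² = 0.2993.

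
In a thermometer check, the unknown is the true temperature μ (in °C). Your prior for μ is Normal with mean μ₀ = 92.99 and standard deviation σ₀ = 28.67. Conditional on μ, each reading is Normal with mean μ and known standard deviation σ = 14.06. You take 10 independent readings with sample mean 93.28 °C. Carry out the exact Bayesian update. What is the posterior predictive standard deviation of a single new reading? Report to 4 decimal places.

14.7305

For Normal data with known variance σ², a Normal(μ₀, σ₀²) prior on μ is conjugate. Posterior precision = 1/σ₀² + n/σ²; posterior mean is the precision-weighted average of μ₀ and x̄.
σ₀² = 28.67² = 821.9689, σ² = 14.06² = 197.6836; σ² + n·σ₀² = 197.6836 + 10·821.9689 = 8417.3726.
Posterior precision = 1/σ₀² + n/σ² = 1/821.9689 + 10/197.6836 = (σ² + n·σ₀²)/(σ₀²σ²) = 8417.3726/(821.9689·197.6836); posterior variance σₙ² = σ₀²σ²/(σ² + n·σ₀²) = 821.9689·197.6836/8417.3726 = 19.304096.
Predictive variance for one new observation = σₙ² + σ² = 821.9689·197.6836/8417.3726 + 197.6836 = σ²·(σ₀² + 8417.3726)/8417.3726 = 197.6836·9239.3415/8417.3726 = 216.987696; SD = √(197.6836·9239.3415/8417.3726) = 14.7305.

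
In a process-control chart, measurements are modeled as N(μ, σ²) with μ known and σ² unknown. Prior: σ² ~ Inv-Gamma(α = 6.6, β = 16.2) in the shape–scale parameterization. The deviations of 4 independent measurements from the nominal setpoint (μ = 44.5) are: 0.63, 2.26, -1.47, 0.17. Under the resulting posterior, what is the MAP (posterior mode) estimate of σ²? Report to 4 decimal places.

With known mean μ and an Inverse-Gamma(α, β) prior on σ², the Normal likelihood is conjugate: posterior is Inv-Gamma(α + n/2, β + Σ(xᵢ−μ)²/2).
Σ(xᵢ−μ)² = (0.63)² + (2.26)² + (-1.47)² + (0.17)² = 7.6943.
Posterior: Inv-Gamma(6.6 + 4/2, 16.2 + 7.6943/2) = Inv-Gamma(8.60, 20.04715).
Mode = β/(α+1) = 20.04715/9.60 = 2.0882.

2.0882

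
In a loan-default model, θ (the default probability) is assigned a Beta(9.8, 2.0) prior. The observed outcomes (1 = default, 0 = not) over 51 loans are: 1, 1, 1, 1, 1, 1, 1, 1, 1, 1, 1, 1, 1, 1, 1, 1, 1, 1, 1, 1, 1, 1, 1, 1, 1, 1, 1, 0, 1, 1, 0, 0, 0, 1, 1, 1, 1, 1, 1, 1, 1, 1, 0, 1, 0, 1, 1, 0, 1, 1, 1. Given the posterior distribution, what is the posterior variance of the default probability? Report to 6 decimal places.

The Beta prior is conjugate to a Binomial/Bernoulli likelihood; the update adds successes to α and failures to β.
Posterior: Beta(α+k, β+n−k) = Beta(9.8+44, 2.0+7) = Beta(53.8, 9.0).
Var = αβ/((α+β)²(α+β+1)) = 53.8·9.0/(62.8²·63.8) = 0.001924.

0.001924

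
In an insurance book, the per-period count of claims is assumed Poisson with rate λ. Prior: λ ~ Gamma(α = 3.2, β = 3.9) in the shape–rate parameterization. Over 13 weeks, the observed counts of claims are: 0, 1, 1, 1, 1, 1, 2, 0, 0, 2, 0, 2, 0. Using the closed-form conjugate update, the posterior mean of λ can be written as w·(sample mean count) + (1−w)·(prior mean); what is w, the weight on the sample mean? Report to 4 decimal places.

0.7692

With a Gamma(shape α, rate β) prior, the Poisson likelihood is conjugate: the posterior is Gamma(α + ΣXᵢ, β + n).
Posterior mean = (α₀+S)/(β₀+n) = [n/(β₀+n)]·(S/n) + [β₀/(β₀+n)]·(α₀/β₀), so only n and β₀ enter the weight.
Weight on data w = n/(β₀+n) = 13/(3.9+13) = 13/16.9 = 0.7692.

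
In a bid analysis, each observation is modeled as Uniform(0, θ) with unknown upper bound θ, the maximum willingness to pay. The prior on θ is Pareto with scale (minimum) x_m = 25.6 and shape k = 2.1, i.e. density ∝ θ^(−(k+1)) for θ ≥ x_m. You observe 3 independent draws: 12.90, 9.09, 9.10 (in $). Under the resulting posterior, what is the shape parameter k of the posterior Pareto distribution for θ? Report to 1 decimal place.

5.1

A Pareto(scale x_m, shape k) prior on the upper bound θ of Uniform(0, θ) is conjugate: posterior is Pareto(max(x_m, max xᵢ), k + n).
Sample maximum = 12.90; prior scale x_m = 25.6 → posterior scale = max = 25.60.
Posterior shape = 2.1 + 3 = 5.1.
Posterior shape k = 5.1.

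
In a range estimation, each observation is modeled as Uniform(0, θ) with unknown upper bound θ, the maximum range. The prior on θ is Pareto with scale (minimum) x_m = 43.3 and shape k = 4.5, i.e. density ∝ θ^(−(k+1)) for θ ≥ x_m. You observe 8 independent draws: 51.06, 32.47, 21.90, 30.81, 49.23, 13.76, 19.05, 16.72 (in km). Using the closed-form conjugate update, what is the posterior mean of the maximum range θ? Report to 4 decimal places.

55.5000

A Pareto(scale x_m, shape k) prior on the upper bound θ of Uniform(0, θ) is conjugate: posterior is Pareto(max(x_m, max xᵢ), k + n).
Sample maximum = 51.06; prior scale x_m = 43.3 → posterior scale = max = 51.06.
Posterior shape = 4.5 + 8 = 12.5.
E[θ|data] = k·x_m/(k−1) = 12.5·51.06/11.5 = 55.5000.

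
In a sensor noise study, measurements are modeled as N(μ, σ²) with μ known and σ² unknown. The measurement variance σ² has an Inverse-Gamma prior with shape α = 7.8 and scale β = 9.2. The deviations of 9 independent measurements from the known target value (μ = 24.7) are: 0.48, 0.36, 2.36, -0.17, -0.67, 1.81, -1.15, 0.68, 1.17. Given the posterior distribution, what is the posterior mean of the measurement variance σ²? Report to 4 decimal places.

1.3822

With known mean μ and an Inverse-Gamma(α, β) prior on σ², the Normal likelihood is conjugate: posterior is Inv-Gamma(α + n/2, β + Σ(xᵢ−μ)²/2).
Σ(xᵢ−μ)² = (0.48)² + (0.36)² + (2.36)² + (-0.17)² + (-0.67)² + (1.81)² + (-1.15)² + (0.68)² + (1.17)² = 12.8373.
Posterior: Inv-Gamma(7.8 + 9/2, 9.2 + 12.8373/2) = Inv-Gamma(12.30, 15.61865).
E[σ²|data] = β/(α−1) = 15.61865/11.30 = 1.3822.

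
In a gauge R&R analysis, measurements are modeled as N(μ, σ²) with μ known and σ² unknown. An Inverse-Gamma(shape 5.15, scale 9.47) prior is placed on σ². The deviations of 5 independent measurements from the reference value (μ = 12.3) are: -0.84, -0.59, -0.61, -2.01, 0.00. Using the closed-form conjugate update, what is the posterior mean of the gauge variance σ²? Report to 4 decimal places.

1.8350

With known mean μ and an Inverse-Gamma(α, β) prior on σ², the Normal likelihood is conjugate: posterior is Inv-Gamma(α + n/2, β + Σ(xᵢ−μ)²/2).
Σ(xᵢ−μ)² = (-0.84)² + (-0.59)² + (-0.61)² + (-2.01)² + (0.00)² = 5.4659.
Posterior: Inv-Gamma(5.15 + 5/2, 9.47 + 5.4659/2) = Inv-Gamma(7.65, 12.20295).
E[σ²|data] = β/(α−1) = 12.20295/6.65 = 1.8350.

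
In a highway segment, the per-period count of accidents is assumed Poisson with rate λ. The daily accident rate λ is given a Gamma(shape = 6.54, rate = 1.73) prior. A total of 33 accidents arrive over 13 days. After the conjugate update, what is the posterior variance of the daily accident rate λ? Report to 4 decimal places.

0.1822

With a Gamma(shape α, rate β) prior, the Poisson likelihood is conjugate: the posterior is Gamma(α + ΣXᵢ, β + n).
Posterior: Gamma(α+S, β+n) = Gamma(6.54+33, 1.73+13) = Gamma(39.54, 14.73).
Var = α/β² = 39.54/14.73² = 0.1822.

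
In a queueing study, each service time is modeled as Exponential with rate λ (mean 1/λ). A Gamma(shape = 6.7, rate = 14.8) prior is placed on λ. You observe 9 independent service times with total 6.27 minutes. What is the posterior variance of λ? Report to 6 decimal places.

With a Gamma(shape α, rate β) prior on the exponential rate λ, the posterior after n observations with total T = Σxᵢ is Gamma(α+n, β+T).
Posterior: Gamma(6.7+9, 14.8+6.27) = Gamma(15.7, 21.07).
Var = α/β² = 0.035365.

0.035365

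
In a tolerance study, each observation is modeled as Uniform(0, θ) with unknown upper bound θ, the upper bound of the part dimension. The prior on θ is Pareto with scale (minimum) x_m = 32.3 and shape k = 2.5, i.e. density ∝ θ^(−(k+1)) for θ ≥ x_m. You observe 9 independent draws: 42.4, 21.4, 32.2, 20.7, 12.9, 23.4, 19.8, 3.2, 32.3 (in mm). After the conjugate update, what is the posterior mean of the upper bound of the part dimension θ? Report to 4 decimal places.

A Pareto(scale x_m, shape k) prior on the upper bound θ of Uniform(0, θ) is conjugate: posterior is Pareto(max(x_m, max xᵢ), k + n).
Sample maximum = 42.4; prior scale x_m = 32.3 → posterior scale = max = 42.4.
Posterior shape = 2.5 + 9 = 11.5.
E[θ|data] = k·x_m/(k−1) = 11.5·42.4/10.5 = 46.4381.

46.4381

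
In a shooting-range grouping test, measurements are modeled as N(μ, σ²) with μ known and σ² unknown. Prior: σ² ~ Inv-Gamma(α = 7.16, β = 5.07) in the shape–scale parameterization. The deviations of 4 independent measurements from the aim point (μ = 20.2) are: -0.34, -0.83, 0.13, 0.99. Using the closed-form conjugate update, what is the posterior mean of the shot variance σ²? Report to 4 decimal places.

With known mean μ and an Inverse-Gamma(α, β) prior on σ², the Normal likelihood is conjugate: posterior is Inv-Gamma(α + n/2, β + Σ(xᵢ−μ)²/2).
Σ(xᵢ−μ)² = (-0.34)² + (-0.83)² + (0.13)² + (0.99)² = 1.8015.
Posterior: Inv-Gamma(7.16 + 4/2, 5.07 + 1.8015/2) = Inv-Gamma(9.16, 5.97075).
E[σ²|data] = β/(α−1) = 5.97075/8.16 = 0.7317.

0.7317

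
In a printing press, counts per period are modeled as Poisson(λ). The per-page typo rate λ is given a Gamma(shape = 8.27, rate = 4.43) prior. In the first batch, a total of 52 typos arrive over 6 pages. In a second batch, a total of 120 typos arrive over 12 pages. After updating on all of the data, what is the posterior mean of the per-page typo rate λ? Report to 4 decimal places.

With a Gamma(shape α, rate β) prior, the Poisson likelihood is conjugate: the posterior is Gamma(α + ΣXᵢ, β + n).
After batch 1: Gamma(α+S, β+n) = Gamma(8.27+52, 4.43+6) = Gamma(60.27, 10.43).
After batch 2: Gamma(α+S, β+n) = Gamma(60.27+120, 10.43+12) = Gamma(180.27, 22.43).
Posterior mean = α/β = 180.27/22.43 = 8.0370.

8.0370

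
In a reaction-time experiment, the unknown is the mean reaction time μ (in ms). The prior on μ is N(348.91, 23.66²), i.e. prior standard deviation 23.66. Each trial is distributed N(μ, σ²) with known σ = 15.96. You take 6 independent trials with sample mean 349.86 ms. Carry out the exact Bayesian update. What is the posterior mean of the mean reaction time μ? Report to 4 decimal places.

For Normal data with known variance σ², a Normal(μ₀, σ₀²) prior on μ is conjugate. Posterior precision = 1/σ₀² + n/σ²; posterior mean is the precision-weighted average of μ₀ and x̄.
n·x̄ = 6·349.86 = 2099.16.
σ₀² = 23.66² = 559.7956, σ² = 15.96² = 254.7216; σ² + n·σ₀² = 254.7216 + 6·559.7956 = 3613.4952.
Posterior mean = (μ₀/σ₀² + n·x̄/σ²)/(1/σ₀² + n/σ²) = (σ²·μ₀ + σ₀²·n·x̄)/(σ² + n·σ₀²) = (254.7216·348.91 + 559.7956·2099.16)/3613.4952 = 1263975.445152/3613.4952 = 349.7930.

349.7930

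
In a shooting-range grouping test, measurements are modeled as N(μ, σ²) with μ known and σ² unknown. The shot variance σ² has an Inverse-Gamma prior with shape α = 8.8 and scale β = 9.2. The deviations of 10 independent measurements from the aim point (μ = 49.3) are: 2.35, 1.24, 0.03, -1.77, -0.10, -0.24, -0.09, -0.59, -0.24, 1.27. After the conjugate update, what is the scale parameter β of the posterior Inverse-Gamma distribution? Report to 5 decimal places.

With known mean μ and an Inverse-Gamma(α, β) prior on σ², the Normal likelihood is conjugate: posterior is Inv-Gamma(α + n/2, β + Σ(xᵢ−μ)²/2).
Σ(xᵢ−μ)² = (2.35)² + (1.24)² + (0.03)² + (-1.77)² + (-0.10)² + (-0.24)² + (-0.09)² + (-0.59)² + (-0.24)² + (1.27)² = 12.2882.
Posterior: Inv-Gamma(8.8 + 10/2, 9.2 + 12.2882/2) = Inv-Gamma(13.80, 15.34410).
Posterior β = 15.34410.

15.34410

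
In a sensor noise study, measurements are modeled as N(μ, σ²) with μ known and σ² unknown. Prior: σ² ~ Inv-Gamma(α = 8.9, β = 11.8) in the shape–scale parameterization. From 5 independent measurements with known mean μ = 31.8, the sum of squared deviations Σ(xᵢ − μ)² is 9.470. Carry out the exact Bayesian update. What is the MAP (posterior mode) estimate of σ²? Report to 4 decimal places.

1.3335

With known mean μ and an Inverse-Gamma(α, β) prior on σ², the Normal likelihood is conjugate: posterior is Inv-Gamma(α + n/2, β + Σ(xᵢ−μ)²/2).
Posterior: Inv-Gamma(8.9 + 5/2, 11.8 + 9.470/2) = Inv-Gamma(11.40, 16.5350).
Mode = β/(α+1) = 16.5350/12.40 = 1.3335.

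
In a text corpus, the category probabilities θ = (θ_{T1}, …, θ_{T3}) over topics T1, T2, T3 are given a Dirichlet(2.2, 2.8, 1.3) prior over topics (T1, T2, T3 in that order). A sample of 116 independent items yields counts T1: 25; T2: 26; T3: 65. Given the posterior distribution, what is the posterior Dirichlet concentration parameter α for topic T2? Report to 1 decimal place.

28.8

The Dirichlet prior is conjugate to the Multinomial likelihood: each posterior αⱼ = prior αⱼ + observed count nⱼ.
Posterior concentration: (27.2, 28.8, 66.3), total = 122.3.
α_{T2} = 2.8 + 26 = 28.8.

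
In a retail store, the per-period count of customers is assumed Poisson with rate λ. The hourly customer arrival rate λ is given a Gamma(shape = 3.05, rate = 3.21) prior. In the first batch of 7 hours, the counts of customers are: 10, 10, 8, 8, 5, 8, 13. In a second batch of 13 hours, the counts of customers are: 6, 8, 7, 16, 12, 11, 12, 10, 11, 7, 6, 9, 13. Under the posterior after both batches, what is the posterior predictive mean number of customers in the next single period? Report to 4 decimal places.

8.3175

With a Gamma(shape α, rate β) prior, the Poisson likelihood is conjugate: the posterior is Gamma(α + ΣXᵢ, β + n).
Batch 1: sum of counts S = 62 over n = 7 hours.
After batch 1: Gamma(α+S, β+n) = Gamma(3.05+62, 3.21+7) = Gamma(65.05, 10.21).
Batch 2: sum of counts S = 128 over n = 13 hours.
After batch 2: Gamma(α+S, β+n) = Gamma(65.05+128, 10.21+13) = Gamma(193.05, 23.21).
The predictive distribution for one future period is NegBinom with mean α/β = 8.3175.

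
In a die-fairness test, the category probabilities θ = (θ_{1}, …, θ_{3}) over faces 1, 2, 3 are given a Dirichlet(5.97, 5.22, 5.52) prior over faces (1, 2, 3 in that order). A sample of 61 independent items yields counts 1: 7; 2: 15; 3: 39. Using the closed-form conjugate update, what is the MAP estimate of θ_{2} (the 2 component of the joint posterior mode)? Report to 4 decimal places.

0.2573

The Dirichlet prior is conjugate to the Multinomial likelihood: each posterior αⱼ = prior αⱼ + observed count nⱼ.
Posterior concentration: (12.97, 20.22, 44.52), total = 77.71.
Joint mode component: (α_{2}−1)/(Σα−K) = 19.22/74.71 = 0.2573.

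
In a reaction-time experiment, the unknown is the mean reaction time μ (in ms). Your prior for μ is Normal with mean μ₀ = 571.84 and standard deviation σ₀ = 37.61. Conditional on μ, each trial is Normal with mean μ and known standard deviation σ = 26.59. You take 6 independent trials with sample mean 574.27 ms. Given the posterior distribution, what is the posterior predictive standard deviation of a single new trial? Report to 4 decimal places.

28.5623

For Normal data with known variance σ², a Normal(μ₀, σ₀²) prior on μ is conjugate. Posterior precision = 1/σ₀² + n/σ²; posterior mean is the precision-weighted average of μ₀ and x̄.
σ₀² = 37.61² = 1414.5121, σ² = 26.59² = 707.0281; σ² + n·σ₀² = 707.0281 + 6·1414.5121 = 9194.1007.
Posterior precision = 1/σ₀² + n/σ² = 1/1414.5121 + 6/707.0281 = (σ² + n·σ₀²)/(σ₀²σ²) = 9194.1007/(1414.5121·707.0281); posterior variance σₙ² = σ₀²σ²/(σ² + n·σ₀²) = 1414.5121·707.0281/9194.1007 = 108.776251.
Predictive variance for one new observation = σₙ² + σ² = 1414.5121·707.0281/9194.1007 + 707.0281 = σ²·(σ₀² + 9194.1007)/9194.1007 = 707.0281·10608.6128/9194.1007 = 815.804351; SD = √(707.0281·10608.6128/9194.1007) = 28.5623.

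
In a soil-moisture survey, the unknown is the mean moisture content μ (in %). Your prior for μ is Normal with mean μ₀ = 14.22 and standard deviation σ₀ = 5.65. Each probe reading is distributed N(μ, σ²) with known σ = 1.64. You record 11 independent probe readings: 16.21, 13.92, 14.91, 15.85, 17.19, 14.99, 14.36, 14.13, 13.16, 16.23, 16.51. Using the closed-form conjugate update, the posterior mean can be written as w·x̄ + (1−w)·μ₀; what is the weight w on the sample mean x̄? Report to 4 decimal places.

0.9924

For Normal data with known variance σ², a Normal(μ₀, σ₀²) prior on μ is conjugate. Posterior precision = 1/σ₀² + n/σ²; posterior mean is the precision-weighted average of μ₀ and x̄.
σ₀² = 5.65² = 31.9225, σ² = 1.64² = 2.6896. Prior precision 1/σ₀² = 1/31.9225; data precision n/σ² = 11/2.6896.
w = (n/σ²)/(1/σ₀² + n/σ²) = n·σ₀²/(σ² + n·σ₀²) = 11·31.9225/(2.6896 + 11·31.9225) = 351.1475/353.8371 = 0.9924.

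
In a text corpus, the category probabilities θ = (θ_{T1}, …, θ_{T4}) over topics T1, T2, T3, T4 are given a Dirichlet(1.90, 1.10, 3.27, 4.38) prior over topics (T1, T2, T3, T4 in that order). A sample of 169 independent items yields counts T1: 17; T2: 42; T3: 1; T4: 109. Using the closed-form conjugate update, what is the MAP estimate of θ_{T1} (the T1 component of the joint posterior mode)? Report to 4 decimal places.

The Dirichlet prior is conjugate to the Multinomial likelihood: each posterior αⱼ = prior αⱼ + observed count nⱼ.
Posterior concentration: (18.90, 43.10, 4.27, 113.38), total = 179.65.
Joint mode component: (α_{T1}−1)/(Σα−K) = 17.90/175.65 = 0.1019.

0.1019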